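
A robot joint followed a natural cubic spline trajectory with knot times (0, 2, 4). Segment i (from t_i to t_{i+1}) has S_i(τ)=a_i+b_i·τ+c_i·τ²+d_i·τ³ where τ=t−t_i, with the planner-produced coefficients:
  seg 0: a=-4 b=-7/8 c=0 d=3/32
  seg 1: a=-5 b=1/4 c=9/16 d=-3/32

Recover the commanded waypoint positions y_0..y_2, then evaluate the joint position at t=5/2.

y_0 = S_0(0) = a_0 = -4
y_1 = S_1(0) = a_1 = -5
y_2 = S_1(2) = -3
t_q=5/2 is in segment 1 (τ=1/2); S_1(τ)=-1215/256

y_0=-4 y_1=-5 y_2=-3
S(5/2) = -1215/256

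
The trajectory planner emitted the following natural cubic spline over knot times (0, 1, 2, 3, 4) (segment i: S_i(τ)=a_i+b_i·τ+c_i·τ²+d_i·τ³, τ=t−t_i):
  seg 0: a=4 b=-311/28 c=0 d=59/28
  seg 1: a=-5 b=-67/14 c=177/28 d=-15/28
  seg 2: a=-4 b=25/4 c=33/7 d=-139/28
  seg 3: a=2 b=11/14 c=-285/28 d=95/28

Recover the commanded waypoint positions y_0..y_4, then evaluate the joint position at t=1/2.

y_0 = S_0(0) = a_0 = 4
y_1 = S_1(0) = a_1 = -5
y_2 = S_2(0) = a_2 = -4
y_3 = S_3(0) = a_3 = 2
y_4 = S_3(1) = -4
t_q=1/2 is in segment 0 (τ=1/2); S_0(τ)=-289/224

y_0=4 y_1=-5 y_2=-4 y_3=2 y_4=-4
S(1/2) = -289/224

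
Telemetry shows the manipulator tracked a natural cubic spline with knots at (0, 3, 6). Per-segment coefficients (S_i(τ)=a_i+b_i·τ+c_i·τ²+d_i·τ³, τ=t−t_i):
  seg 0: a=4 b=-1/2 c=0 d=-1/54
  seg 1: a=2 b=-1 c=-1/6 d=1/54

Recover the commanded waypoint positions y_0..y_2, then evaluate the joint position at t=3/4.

y_0 = S_0(0) = a_0 = 4
y_1 = S_1(0) = a_1 = 2
y_2 = S_1(3) = -2
t_q=3/4 is in segment 0 (τ=3/4); S_0(τ)=463/128

y_0=4 y_1=2 y_2=-2
S(3/4) = 463/128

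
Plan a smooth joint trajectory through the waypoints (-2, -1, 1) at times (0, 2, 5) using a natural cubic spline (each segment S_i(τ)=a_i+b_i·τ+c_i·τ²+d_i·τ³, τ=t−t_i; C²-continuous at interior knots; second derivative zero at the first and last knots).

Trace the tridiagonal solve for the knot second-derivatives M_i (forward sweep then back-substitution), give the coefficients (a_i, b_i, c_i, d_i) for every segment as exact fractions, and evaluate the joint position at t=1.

Δ: Δ0=1/2, Δ1=2/3
row 1: diag=10, rhs=1; c'=3/10, d'=1/10
back: M1=1/10
M: M0=0, M1=1/10, M2=0
seg 0: a=-2, c=M0/2=0, d=(M1−M0)/(6·2)=1/120, b=Δ0−h0·(2M0+M1)/6=7/15
seg 1: a=-1, c=M1/2=1/20, d=(M2−M1)/(6·3)=-1/180, b=Δ1−h1·(2M1+M2)/6=17/30
t_q=1 → seg 0, τ=1; S=-2+7/15·τ+0·τ²+1/120·τ³=-61/40

  seg 0: a=-2 b=7/15 c=0 d=1/120
  seg 1: a=-1 b=17/30 c=1/20 d=-1/180
S(1) = -61/40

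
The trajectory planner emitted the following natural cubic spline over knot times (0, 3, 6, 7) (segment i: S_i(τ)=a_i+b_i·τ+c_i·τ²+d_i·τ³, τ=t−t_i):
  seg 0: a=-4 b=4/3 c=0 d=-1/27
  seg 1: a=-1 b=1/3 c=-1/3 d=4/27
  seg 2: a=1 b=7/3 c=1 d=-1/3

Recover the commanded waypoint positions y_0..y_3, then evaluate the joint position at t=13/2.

y_0 = S_0(0) = a_0 = -4
y_1 = S_1(0) = a_1 = -1
y_2 = S_2(0) = a_2 = 1
y_3 = S_2(1) = 4
t_q=13/2 is in segment 2 (τ=1/2); S_2(τ)=19/8

y_0=-4 y_1=-1 y_2=1 y_3=4
S(13/2) = 19/8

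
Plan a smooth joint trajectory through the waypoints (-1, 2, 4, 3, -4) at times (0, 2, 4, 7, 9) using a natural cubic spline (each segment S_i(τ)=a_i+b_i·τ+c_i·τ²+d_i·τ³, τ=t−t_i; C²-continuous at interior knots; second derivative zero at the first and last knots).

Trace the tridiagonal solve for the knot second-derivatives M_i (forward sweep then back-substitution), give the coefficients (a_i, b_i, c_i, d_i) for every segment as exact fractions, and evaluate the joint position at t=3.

  seg 0: a=-1 b=3323/2064 c=0 d=-227/8256
  seg 1: a=2 b=1321/1032 c=-227/1376 d=103/8256
  seg 2: a=4 b=1589/2064 c=-31/344 d=-191/2064
  seg 3: a=3 b=-1171/516 c=-635/688 d=635/4128
S(3) = 8607/2752

Δ: Δ0=3/2, Δ1=1, Δ2=-1/3, Δ3=-7/2
row 1: diag=8, rhs=-3; c'=1/4, d'=-3/8
row 2: denom=10−2·1/4=19/2; d'=(-8−2·-3/8)/(19/2)=-29/38
row 3: denom=10−3·6/19=172/19; d'=(-19−3·-29/38)/(172/19)=-635/344
back: M3=-635/344
back: M2=-29/38−6/19·-635/344=-31/172
back: M1=-3/8−1/4·-31/172=-227/688
M: M0=0, M1=-227/688, M2=-31/172, M3=-635/344, M4=0
seg 0: a=-1, c=M0/2=0, d=(M1−M0)/(6·2)=-227/8256, b=Δ0−h0·(2M0+M1)/6=3323/2064
seg 1: a=2, c=M1/2=-227/1376, d=(M2−M1)/(6·2)=103/8256, b=Δ1−h1·(2M1+M2)/6=1321/1032
seg 2: a=4, c=M2/2=-31/344, d=(M3−M2)/(6·3)=-191/2064, b=Δ2−h2·(2M2+M3)/6=1589/2064
seg 3: a=3, c=M3/2=-635/688, d=(M4−M3)/(6·2)=635/4128, b=Δ3−h3·(2M3+M4)/6=-1171/516
t_q=3 → seg 1, τ=1; S=2+1321/1032·τ+-227/1376·τ²+103/8256·τ³=8607/2752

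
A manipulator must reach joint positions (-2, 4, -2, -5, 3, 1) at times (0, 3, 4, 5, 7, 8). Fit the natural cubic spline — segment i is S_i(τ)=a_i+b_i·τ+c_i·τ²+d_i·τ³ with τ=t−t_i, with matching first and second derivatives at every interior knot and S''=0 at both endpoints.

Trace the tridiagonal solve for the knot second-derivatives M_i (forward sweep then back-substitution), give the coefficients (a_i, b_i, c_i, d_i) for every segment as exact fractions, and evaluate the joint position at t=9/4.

  seg 0: a=-2 b=2471/472 c=0 d=-509/1416
  seg 1: a=4 b=-1055/236 c=-1527/472 d=805/472
  seg 2: a=-2 b=-2749/472 c=111/59 d=445/472
  seg 3: a=-5 b=181/236 c=2223/472 d=-365/236
  seg 4: a=3 b=247/236 c=-2157/472 d=719/472
S(9/4) = 171721/30208

Δ: Δ0=2, Δ1=-6, Δ2=-3, Δ3=4, Δ4=-2
row 1: diag=8, rhs=-48; c'=1/8, d'=-6
row 2: denom=4−1·1/8=31/8; d'=(18−1·-6)/(31/8)=192/31
row 3: denom=6−1·8/31=178/31; d'=(42−1·192/31)/(178/31)=555/89
row 4: denom=6−2·31/89=472/89; d'=(-36−2·555/89)/(472/89)=-2157/236
back: M4=-2157/236
back: M3=555/89−31/89·-2157/236=2223/236
back: M2=192/31−8/31·2223/236=222/59
back: M1=-6−1/8·222/59=-1527/236
M: M0=0, M1=-1527/236, M2=222/59, M3=2223/236, M4=-2157/236, M5=0
seg 0: a=-2, c=M0/2=0, d=(M1−M0)/(6·3)=-509/1416, b=Δ0−h0·(2M0+M1)/6=2471/472
seg 1: a=4, c=M1/2=-1527/472, d=(M2−M1)/(6·1)=805/472, b=Δ1−h1·(2M1+M2)/6=-1055/236
seg 2: a=-2, c=M2/2=111/59, d=(M3−M2)/(6·1)=445/472, b=Δ2−h2·(2M2+M3)/6=-2749/472
seg 3: a=-5, c=M3/2=2223/472, d=(M4−M3)/(6·2)=-365/236, b=Δ3−h3·(2M3+M4)/6=181/236
seg 4: a=3, c=M4/2=-2157/472, d=(M5−M4)/(6·1)=719/472, b=Δ4−h4·(2M4+M5)/6=247/236
t_q=9/4 → seg 0, τ=9/4; S=-2+2471/472·τ+0·τ²+-509/1416·τ³=171721/30208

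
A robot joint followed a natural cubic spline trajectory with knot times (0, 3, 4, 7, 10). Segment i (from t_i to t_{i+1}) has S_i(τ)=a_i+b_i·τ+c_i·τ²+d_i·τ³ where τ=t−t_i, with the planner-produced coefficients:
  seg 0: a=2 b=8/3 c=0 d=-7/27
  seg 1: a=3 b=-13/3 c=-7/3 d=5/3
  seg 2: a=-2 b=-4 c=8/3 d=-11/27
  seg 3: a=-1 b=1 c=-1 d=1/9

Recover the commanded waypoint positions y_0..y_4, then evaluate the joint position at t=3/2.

y_0=2 y_1=3 y_2=-2 y_3=-1 y_4=-4
S(3/2) = 41/8

y_0 = S_0(0) = a_0 = 2
y_1 = S_1(0) = a_1 = 3
y_2 = S_2(0) = a_2 = -2
y_3 = S_3(0) = a_3 = -1
y_4 = S_3(3) = -4
t_q=3/2 is in segment 0 (τ=3/2); S_0(τ)=41/8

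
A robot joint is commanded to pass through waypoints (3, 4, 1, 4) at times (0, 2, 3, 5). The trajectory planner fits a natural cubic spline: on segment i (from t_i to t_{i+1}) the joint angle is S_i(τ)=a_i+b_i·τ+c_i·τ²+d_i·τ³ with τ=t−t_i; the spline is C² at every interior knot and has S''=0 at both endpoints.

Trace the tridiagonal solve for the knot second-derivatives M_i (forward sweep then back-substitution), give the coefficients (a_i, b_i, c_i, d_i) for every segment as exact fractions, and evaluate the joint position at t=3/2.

  seg 0: a=3 b=137/70 c=0 d=-51/140
  seg 1: a=4 b=-169/70 c=-153/70 d=8/5
  seg 2: a=1 b=-139/70 c=183/70 d=-61/140
S(3/2) = 753/160

Δ: Δ0=1/2, Δ1=-3, Δ2=3/2
row 1: diag=6, rhs=-21; c'=1/6, d'=-7/2
row 2: denom=6−1·1/6=35/6; d'=(27−1·-7/2)/(35/6)=183/35
back: M2=183/35
back: M1=-7/2−1/6·183/35=-153/35
M: M0=0, M1=-153/35, M2=183/35, M3=0
seg 0: a=3, c=M0/2=0, d=(M1−M0)/(6·2)=-51/140, b=Δ0−h0·(2M0+M1)/6=137/70
seg 1: a=4, c=M1/2=-153/70, d=(M2−M1)/(6·1)=8/5, b=Δ1−h1·(2M1+M2)/6=-169/70
seg 2: a=1, c=M2/2=183/70, d=(M3−M2)/(6·2)=-61/140, b=Δ2−h2·(2M2+M3)/6=-139/70
t_q=3/2 → seg 0, τ=3/2; S=3+137/70·τ+0·τ²+-51/140·τ³=753/160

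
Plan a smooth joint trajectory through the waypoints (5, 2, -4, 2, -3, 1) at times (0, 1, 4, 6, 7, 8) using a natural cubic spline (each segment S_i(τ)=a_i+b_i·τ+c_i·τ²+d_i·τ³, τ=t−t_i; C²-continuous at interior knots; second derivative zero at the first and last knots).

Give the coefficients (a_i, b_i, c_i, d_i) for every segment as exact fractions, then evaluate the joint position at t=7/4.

Δ: Δ0=-3, Δ1=-2, Δ2=3, Δ3=-5, Δ4=4
row 1: diag=8, rhs=6; c'=3/8, d'=3/4
row 2: denom=10−3·3/8=71/8; d'=(30−3·3/4)/(71/8)=222/71
row 3: denom=6−2·16/71=394/71; d'=(-48−2·222/71)/(394/71)=-1926/197
row 4: denom=4−1·71/394=1505/394; d'=(54−1·-1926/197)/(1505/394)=25128/1505
back: M4=25128/1505
back: M3=-1926/197−71/394·25128/1505=-19242/1505
back: M2=222/71−16/71·-19242/1505=9042/1505
back: M1=3/4−3/8·9042/1505=-2262/1505
M: M0=0, M1=-2262/1505, M2=9042/1505, M3=-19242/1505, M4=25128/1505, M5=0
seg 0: a=5, c=M0/2=0, d=(M1−M0)/(6·1)=-377/1505, b=Δ0−h0·(2M0+M1)/6=-4138/1505
seg 1: a=2, c=M1/2=-1131/1505, d=(M2−M1)/(6·3)=628/1505, b=Δ1−h1·(2M1+M2)/6=-5269/1505
seg 2: a=-4, c=M2/2=4521/1505, d=(M3−M2)/(6·2)=-2357/1505, b=Δ2−h2·(2M2+M3)/6=4901/1505
seg 3: a=2, c=M3/2=-9621/1505, d=(M4−M3)/(6·1)=1479/301, b=Δ3−h3·(2M3+M4)/6=-757/215
seg 4: a=-3, c=M4/2=12564/1505, d=(M5−M4)/(6·1)=-4188/1505, b=Δ4−h4·(2M4+M5)/6=-2356/1505
t_q=7/4 → seg 1, τ=3/4; S=2+-5269/1505·τ+-1131/1505·τ²+628/1505·τ³=-1313/1505

  seg 0: a=5 b=-4138/1505 c=0 d=-377/1505
  seg 1: a=2 b=-5269/1505 c=-1131/1505 d=628/1505
  seg 2: a=-4 b=4901/1505 c=4521/1505 d=-2357/1505
  seg 3: a=2 b=-757/215 c=-9621/1505 d=1479/301
  seg 4: a=-3 b=-2356/1505 c=12564/1505 d=-4188/1505
S(7/4) = -1313/1505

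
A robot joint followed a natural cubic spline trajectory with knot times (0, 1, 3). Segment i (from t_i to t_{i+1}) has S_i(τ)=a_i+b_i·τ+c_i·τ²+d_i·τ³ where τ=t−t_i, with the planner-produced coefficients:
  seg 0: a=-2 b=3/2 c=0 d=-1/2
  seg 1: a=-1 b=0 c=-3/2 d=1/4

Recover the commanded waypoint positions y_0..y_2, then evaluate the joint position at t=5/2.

y_0 = S_0(0) = a_0 = -2
y_1 = S_1(0) = a_1 = -1
y_2 = S_1(2) = -5
t_q=5/2 is in segment 1 (τ=3/2); S_1(τ)=-113/32

y_0=-2 y_1=-1 y_2=-5
S(5/2) = -113/32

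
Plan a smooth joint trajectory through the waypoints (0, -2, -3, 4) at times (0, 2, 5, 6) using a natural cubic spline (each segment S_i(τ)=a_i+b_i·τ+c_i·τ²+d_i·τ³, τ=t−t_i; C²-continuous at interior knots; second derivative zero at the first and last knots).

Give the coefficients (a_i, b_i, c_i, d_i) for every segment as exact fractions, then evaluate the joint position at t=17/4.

Δ: Δ0=-1, Δ1=-1/3, Δ2=7
row 1: diag=10, rhs=4; c'=3/10, d'=2/5
row 2: denom=8−3·3/10=71/10; d'=(44−3·2/5)/(71/10)=428/71
back: M2=428/71
back: M1=2/5−3/10·428/71=-100/71
M: M0=0, M1=-100/71, M2=428/71, M3=0
seg 0: a=0, c=M0/2=0, d=(M1−M0)/(6·2)=-25/213, b=Δ0−h0·(2M0+M1)/6=-113/213
seg 1: a=-2, c=M1/2=-50/71, d=(M2−M1)/(6·3)=88/213, b=Δ1−h1·(2M1+M2)/6=-413/213
seg 2: a=-3, c=M2/2=214/71, d=(M3−M2)/(6·1)=-214/213, b=Δ2−h2·(2M2+M3)/6=1063/213
t_q=17/4 → seg 1, τ=9/4; S=-2+-413/213·τ+-50/71·τ²+88/213·τ³=-1483/284

  seg 0: a=0 b=-113/213 c=0 d=-25/213
  seg 1: a=-2 b=-413/213 c=-50/71 d=88/213
  seg 2: a=-3 b=1063/213 c=214/71 d=-214/213
S(17/4) = -1483/284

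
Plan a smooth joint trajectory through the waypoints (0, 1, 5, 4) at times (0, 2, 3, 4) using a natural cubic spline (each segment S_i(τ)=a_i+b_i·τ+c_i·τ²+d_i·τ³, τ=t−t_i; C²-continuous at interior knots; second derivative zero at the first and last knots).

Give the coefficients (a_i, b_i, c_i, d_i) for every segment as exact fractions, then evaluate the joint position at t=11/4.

  seg 0: a=0 b=-53/46 c=0 d=19/46
  seg 1: a=1 b=175/46 c=57/23 d=-105/46
  seg 2: a=5 b=44/23 c=-201/46 d=67/46
S(11/4) = 12613/2944

Δ: Δ0=1/2, Δ1=4, Δ2=-1
row 1: diag=6, rhs=21; c'=1/6, d'=7/2
row 2: denom=4−1·1/6=23/6; d'=(-30−1·7/2)/(23/6)=-201/23
back: M2=-201/23
back: M1=7/2−1/6·-201/23=114/23
M: M0=0, M1=114/23, M2=-201/23, M3=0
seg 0: a=0, c=M0/2=0, d=(M1−M0)/(6·2)=19/46, b=Δ0−h0·(2M0+M1)/6=-53/46
seg 1: a=1, c=M1/2=57/23, d=(M2−M1)/(6·1)=-105/46, b=Δ1−h1·(2M1+M2)/6=175/46
seg 2: a=5, c=M2/2=-201/46, d=(M3−M2)/(6·1)=67/46, b=Δ2−h2·(2M2+M3)/6=44/23
t_q=11/4 → seg 1, τ=3/4; S=1+175/46·τ+57/23·τ²+-105/46·τ³=12613/2944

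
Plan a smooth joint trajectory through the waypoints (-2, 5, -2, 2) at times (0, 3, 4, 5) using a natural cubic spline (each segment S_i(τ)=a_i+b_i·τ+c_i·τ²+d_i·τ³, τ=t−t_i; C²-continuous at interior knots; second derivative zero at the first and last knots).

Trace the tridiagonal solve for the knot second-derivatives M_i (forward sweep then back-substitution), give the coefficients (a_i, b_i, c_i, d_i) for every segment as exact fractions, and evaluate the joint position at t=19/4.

  seg 0: a=-2 b=652/93 c=0 d=-145/279
  seg 1: a=5 b=-653/93 c=-145/31 d=437/93
  seg 2: a=-2 b=-212/93 c=292/31 d=-292/93
S(19/4) = 131/496

Δ: Δ0=7/3, Δ1=-7, Δ2=4
row 1: diag=8, rhs=-56; c'=1/8, d'=-7
row 2: denom=4−1·1/8=31/8; d'=(66−1·-7)/(31/8)=584/31
back: M2=584/31
back: M1=-7−1/8·584/31=-290/31
M: M0=0, M1=-290/31, M2=584/31, M3=0
seg 0: a=-2, c=M0/2=0, d=(M1−M0)/(6·3)=-145/279, b=Δ0−h0·(2M0+M1)/6=652/93
seg 1: a=5, c=M1/2=-145/31, d=(M2−M1)/(6·1)=437/93, b=Δ1−h1·(2M1+M2)/6=-653/93
seg 2: a=-2, c=M2/2=292/31, d=(M3−M2)/(6·1)=-292/93, b=Δ2−h2·(2M2+M3)/6=-212/93
t_q=19/4 → seg 2, τ=3/4; S=-2+-212/93·τ+292/31·τ²+-292/93·τ³=131/496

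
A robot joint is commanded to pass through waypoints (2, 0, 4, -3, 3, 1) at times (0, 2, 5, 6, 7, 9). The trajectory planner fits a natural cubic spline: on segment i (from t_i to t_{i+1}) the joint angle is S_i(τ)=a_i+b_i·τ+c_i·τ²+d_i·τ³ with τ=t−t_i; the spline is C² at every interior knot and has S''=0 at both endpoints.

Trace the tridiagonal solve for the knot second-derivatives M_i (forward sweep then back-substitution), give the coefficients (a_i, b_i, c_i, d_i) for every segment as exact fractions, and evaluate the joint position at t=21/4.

  seg 0: a=2 b=-12191/4719 c=0 d=1868/4719
  seg 1: a=0 b=10225/4719 c=3736/1573 d=-107/121
  seg 2: a=4 b=-35198/4719 c=-8783/1573 d=28514/4719
  seg 3: a=-3 b=-214/429 c=19731/1573 d=-28525/4719
  seg 4: a=3 b=30457/4719 c=-8794/1573 d=4397/4719
S(21/4) = 94669/50336

Δ: Δ0=-1, Δ1=4/3, Δ2=-7, Δ3=6, Δ4=-1
row 1: diag=10, rhs=14; c'=3/10, d'=7/5
row 2: denom=8−3·3/10=71/10; d'=(-50−3·7/5)/(71/10)=-542/71
row 3: denom=4−1·10/71=274/71; d'=(78−1·-542/71)/(274/71)=3040/137
row 4: denom=6−1·71/274=1573/274; d'=(-42−1·3040/137)/(1573/274)=-17588/1573
back: M4=-17588/1573
back: M3=3040/137−71/274·-17588/1573=39462/1573
back: M2=-542/71−10/71·39462/1573=-17566/1573
back: M1=7/5−3/10·-17566/1573=7472/1573
M: M0=0, M1=7472/1573, M2=-17566/1573, M3=39462/1573, M4=-17588/1573, M5=0
seg 0: a=2, c=M0/2=0, d=(M1−M0)/(6·2)=1868/4719, b=Δ0−h0·(2M0+M1)/6=-12191/4719
seg 1: a=0, c=M1/2=3736/1573, d=(M2−M1)/(6·3)=-107/121, b=Δ1−h1·(2M1+M2)/6=10225/4719
seg 2: a=4, c=M2/2=-8783/1573, d=(M3−M2)/(6·1)=28514/4719, b=Δ2−h2·(2M2+M3)/6=-35198/4719
seg 3: a=-3, c=M3/2=19731/1573, d=(M4−M3)/(6·1)=-28525/4719, b=Δ3−h3·(2M3+M4)/6=-214/429
seg 4: a=3, c=M4/2=-8794/1573, d=(M5−M4)/(6·2)=4397/4719, b=Δ4−h4·(2M4+M5)/6=30457/4719
t_q=21/4 → seg 2, τ=1/4; S=4+-35198/4719·τ+-8783/1573·τ²+28514/4719·τ³=94669/50336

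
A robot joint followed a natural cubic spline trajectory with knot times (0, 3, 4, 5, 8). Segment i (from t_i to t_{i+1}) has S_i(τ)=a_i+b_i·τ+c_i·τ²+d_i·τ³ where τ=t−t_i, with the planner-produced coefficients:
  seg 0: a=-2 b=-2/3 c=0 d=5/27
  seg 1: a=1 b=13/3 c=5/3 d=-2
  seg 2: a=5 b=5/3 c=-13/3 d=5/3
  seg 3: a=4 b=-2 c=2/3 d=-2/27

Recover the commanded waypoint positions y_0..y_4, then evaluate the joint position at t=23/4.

y_0=-2 y_1=1 y_2=5 y_3=4 y_4=2
S(23/4) = 91/32

y_0 = S_0(0) = a_0 = -2
y_1 = S_1(0) = a_1 = 1
y_2 = S_2(0) = a_2 = 5
y_3 = S_3(0) = a_3 = 4
y_4 = S_3(3) = 2
t_q=23/4 is in segment 3 (τ=3/4); S_3(τ)=91/32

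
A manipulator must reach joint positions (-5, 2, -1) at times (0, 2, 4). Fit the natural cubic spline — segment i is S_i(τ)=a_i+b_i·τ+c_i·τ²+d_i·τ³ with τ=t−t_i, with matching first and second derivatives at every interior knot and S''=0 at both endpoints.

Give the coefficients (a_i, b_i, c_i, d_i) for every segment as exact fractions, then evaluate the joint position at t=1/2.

  seg 0: a=-5 b=19/4 c=0 d=-5/16
  seg 1: a=2 b=1 c=-15/8 d=5/16
S(1/2) = -341/128

Δ: Δ0=7/2, Δ1=-3/2
row 1: diag=8, rhs=-30; c'=1/4, d'=-15/4
back: M1=-15/4
M: M0=0, M1=-15/4, M2=0
seg 0: a=-5, c=M0/2=0, d=(M1−M0)/(6·2)=-5/16, b=Δ0−h0·(2M0+M1)/6=19/4
seg 1: a=2, c=M1/2=-15/8, d=(M2−M1)/(6·2)=5/16, b=Δ1−h1·(2M1+M2)/6=1
t_q=1/2 → seg 0, τ=1/2; S=-5+19/4·τ+0·τ²+-5/16·τ³=-341/128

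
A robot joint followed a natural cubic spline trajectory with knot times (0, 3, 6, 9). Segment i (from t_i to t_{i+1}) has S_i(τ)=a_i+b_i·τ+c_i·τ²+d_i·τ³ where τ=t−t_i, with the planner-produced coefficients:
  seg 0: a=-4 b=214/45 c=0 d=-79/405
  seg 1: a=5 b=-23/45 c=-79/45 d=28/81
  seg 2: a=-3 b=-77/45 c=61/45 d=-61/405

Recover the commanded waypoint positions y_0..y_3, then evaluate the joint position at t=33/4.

y_0 = S_0(0) = a_0 = -4
y_1 = S_1(0) = a_1 = 5
y_2 = S_2(0) = a_2 = -3
y_3 = S_2(3) = 0
t_q=33/4 is in segment 2 (τ=9/4); S_2(τ)=-109/64

y_0=-4 y_1=5 y_2=-3 y_3=0
S(33/4) = -109/64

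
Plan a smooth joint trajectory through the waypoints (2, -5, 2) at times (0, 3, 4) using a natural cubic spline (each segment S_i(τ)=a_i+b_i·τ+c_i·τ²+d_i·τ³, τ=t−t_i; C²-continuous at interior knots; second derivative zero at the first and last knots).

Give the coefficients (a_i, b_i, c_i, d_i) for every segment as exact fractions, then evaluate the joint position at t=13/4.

  seg 0: a=2 b=-35/6 c=0 d=7/18
  seg 1: a=-5 b=14/3 c=7/2 d=-7/6
S(13/4) = -465/128

Δ: Δ0=-7/3, Δ1=7
row 1: diag=8, rhs=56; c'=1/8, d'=7
back: M1=7
M: M0=0, M1=7, M2=0
seg 0: a=2, c=M0/2=0, d=(M1−M0)/(6·3)=7/18, b=Δ0−h0·(2M0+M1)/6=-35/6
seg 1: a=-5, c=M1/2=7/2, d=(M2−M1)/(6·1)=-7/6, b=Δ1−h1·(2M1+M2)/6=14/3
t_q=13/4 → seg 1, τ=1/4; S=-5+14/3·τ+7/2·τ²+-7/6·τ³=-465/128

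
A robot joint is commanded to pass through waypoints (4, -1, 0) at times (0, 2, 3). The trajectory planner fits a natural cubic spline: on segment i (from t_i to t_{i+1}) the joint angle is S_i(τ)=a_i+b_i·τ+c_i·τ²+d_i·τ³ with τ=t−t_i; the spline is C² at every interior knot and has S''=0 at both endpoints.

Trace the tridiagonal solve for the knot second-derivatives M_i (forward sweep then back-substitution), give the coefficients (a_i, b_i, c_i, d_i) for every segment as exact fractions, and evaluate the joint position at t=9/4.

Δ: Δ0=-5/2, Δ1=1
row 1: diag=6, rhs=21; c'=1/6, d'=7/2
back: M1=7/2
M: M0=0, M1=7/2, M2=0
seg 0: a=4, c=M0/2=0, d=(M1−M0)/(6·2)=7/24, b=Δ0−h0·(2M0+M1)/6=-11/3
seg 1: a=-1, c=M1/2=7/4, d=(M2−M1)/(6·1)=-7/12, b=Δ1−h1·(2M1+M2)/6=-1/6
t_q=9/4 → seg 1, τ=1/4; S=-1+-1/6·τ+7/4·τ²+-7/12·τ³=-241/256

  seg 0: a=4 b=-11/3 c=0 d=7/24
  seg 1: a=-1 b=-1/6 c=7/4 d=-7/12
S(9/4) = -241/256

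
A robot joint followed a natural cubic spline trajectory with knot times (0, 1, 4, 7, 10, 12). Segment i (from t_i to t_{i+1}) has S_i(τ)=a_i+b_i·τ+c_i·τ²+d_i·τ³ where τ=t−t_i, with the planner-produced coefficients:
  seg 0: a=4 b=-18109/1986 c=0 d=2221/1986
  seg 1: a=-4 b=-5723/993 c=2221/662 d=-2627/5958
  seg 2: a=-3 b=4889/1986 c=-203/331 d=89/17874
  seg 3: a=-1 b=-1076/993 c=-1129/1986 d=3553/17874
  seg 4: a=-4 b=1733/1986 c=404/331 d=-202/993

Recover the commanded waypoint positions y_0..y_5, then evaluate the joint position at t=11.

y_0=4 y_1=-4 y_2=-3 y_3=-1 y_4=-4 y_5=1
S(11) = -1397/662

y_0 = S_0(0) = a_0 = 4
y_1 = S_1(0) = a_1 = -4
y_2 = S_2(0) = a_2 = -3
y_3 = S_3(0) = a_3 = -1
y_4 = S_4(0) = a_4 = -4
y_5 = S_4(2) = 1
t_q=11 is in segment 4 (τ=1); S_4(τ)=-1397/662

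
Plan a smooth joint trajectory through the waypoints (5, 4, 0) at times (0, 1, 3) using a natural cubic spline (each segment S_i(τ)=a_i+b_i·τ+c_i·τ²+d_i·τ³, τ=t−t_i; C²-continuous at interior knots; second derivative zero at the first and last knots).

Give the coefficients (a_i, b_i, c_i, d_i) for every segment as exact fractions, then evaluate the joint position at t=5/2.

Δ: Δ0=-1, Δ1=-2
row 1: diag=6, rhs=-6; c'=1/3, d'=-1
back: M1=-1
M: M0=0, M1=-1, M2=0
seg 0: a=5, c=M0/2=0, d=(M1−M0)/(6·1)=-1/6, b=Δ0−h0·(2M0+M1)/6=-5/6
seg 1: a=4, c=M1/2=-1/2, d=(M2−M1)/(6·2)=1/12, b=Δ1−h1·(2M1+M2)/6=-4/3
t_q=5/2 → seg 1, τ=3/2; S=4+-4/3·τ+-1/2·τ²+1/12·τ³=37/32

  seg 0: a=5 b=-5/6 c=0 d=-1/6
  seg 1: a=4 b=-4/3 c=-1/2 d=1/12
S(5/2) = 37/32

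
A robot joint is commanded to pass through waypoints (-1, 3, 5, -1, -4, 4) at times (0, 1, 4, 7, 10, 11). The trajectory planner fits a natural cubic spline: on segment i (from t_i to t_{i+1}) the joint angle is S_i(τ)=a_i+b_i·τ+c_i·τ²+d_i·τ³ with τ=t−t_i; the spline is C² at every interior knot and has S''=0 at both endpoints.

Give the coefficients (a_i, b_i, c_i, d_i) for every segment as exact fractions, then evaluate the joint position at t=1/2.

  seg 0: a=-1 b=10229/2331 c=0 d=-905/2331
  seg 1: a=3 b=7514/2331 c=-905/777 d=2185/20979
  seg 2: a=5 b=-2221/2331 c=-530/2331 d=-23/567
  seg 3: a=-1 b=-7954/2331 c=-1381/2331 d=9766/20979
  seg 4: a=-4 b=13058/2331 c=2795/777 d=-2795/2331
S(1/2) = 7121/6216

Δ: Δ0=4, Δ1=2/3, Δ2=-2, Δ3=-1, Δ4=8
row 1: diag=8, rhs=-20; c'=3/8, d'=-5/2
row 2: denom=12−3·3/8=87/8; d'=(-16−3·-5/2)/(87/8)=-68/87
row 3: denom=12−3·8/29=324/29; d'=(6−3·-68/87)/(324/29)=121/162
row 4: denom=8−3·29/108=259/36; d'=(54−3·121/162)/(259/36)=5590/777
back: M4=5590/777
back: M3=121/162−29/108·5590/777=-2762/2331
back: M2=-68/87−8/29·-2762/2331=-1060/2331
back: M1=-5/2−3/8·-1060/2331=-1810/777
M: M0=0, M1=-1810/777, M2=-1060/2331, M3=-2762/2331, M4=5590/777, M5=0
seg 0: a=-1, c=M0/2=0, d=(M1−M0)/(6·1)=-905/2331, b=Δ0−h0·(2M0+M1)/6=10229/2331
seg 1: a=3, c=M1/2=-905/777, d=(M2−M1)/(6·3)=2185/20979, b=Δ1−h1·(2M1+M2)/6=7514/2331
seg 2: a=5, c=M2/2=-530/2331, d=(M3−M2)/(6·3)=-23/567, b=Δ2−h2·(2M2+M3)/6=-2221/2331
seg 3: a=-1, c=M3/2=-1381/2331, d=(M4−M3)/(6·3)=9766/20979, b=Δ3−h3·(2M3+M4)/6=-7954/2331
seg 4: a=-4, c=M4/2=2795/777, d=(M5−M4)/(6·1)=-2795/2331, b=Δ4−h4·(2M4+M5)/6=13058/2331
t_q=1/2 → seg 0, τ=1/2; S=-1+10229/2331·τ+0·τ²+-905/2331·τ³=7121/6216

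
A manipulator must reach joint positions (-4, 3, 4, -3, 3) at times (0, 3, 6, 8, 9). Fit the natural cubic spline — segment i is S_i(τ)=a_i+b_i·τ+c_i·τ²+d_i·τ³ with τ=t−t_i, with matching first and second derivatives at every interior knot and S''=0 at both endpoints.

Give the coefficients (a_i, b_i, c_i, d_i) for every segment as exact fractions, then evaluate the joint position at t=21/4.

Δ: Δ0=7/3, Δ1=1/3, Δ2=-7/2, Δ3=6
row 1: diag=12, rhs=-12; c'=1/4, d'=-1
row 2: denom=10−3·1/4=37/4; d'=(-23−3·-1)/(37/4)=-80/37
row 3: denom=6−2·8/37=206/37; d'=(57−2·-80/37)/(206/37)=2269/206
back: M3=2269/206
back: M2=-80/37−8/37·2269/206=-468/103
back: M1=-1−1/4·-468/103=14/103
M: M0=0, M1=14/103, M2=-468/103, M3=2269/206, M4=0
seg 0: a=-4, c=M0/2=0, d=(M1−M0)/(6·3)=7/927, b=Δ0−h0·(2M0+M1)/6=700/309
seg 1: a=3, c=M1/2=7/103, d=(M2−M1)/(6·3)=-241/927, b=Δ1−h1·(2M1+M2)/6=763/309
seg 2: a=4, c=M2/2=-234/103, d=(M3−M2)/(6·2)=3205/2472, b=Δ2−h2·(2M2+M3)/6=-1280/309
seg 3: a=-3, c=M3/2=2269/412, d=(M4−M3)/(6·1)=-2269/1236, b=Δ3−h3·(2M3+M4)/6=1439/618
t_q=21/4 → seg 1, τ=9/4; S=3+763/309·τ+7/103·τ²+-241/927·τ³=39147/6592

  seg 0: a=-4 b=700/309 c=0 d=7/927
  seg 1: a=3 b=763/309 c=7/103 d=-241/927
  seg 2: a=4 b=-1280/309 c=-234/103 d=3205/2472
  seg 3: a=-3 b=1439/618 c=2269/412 d=-2269/1236
S(21/4) = 39147/6592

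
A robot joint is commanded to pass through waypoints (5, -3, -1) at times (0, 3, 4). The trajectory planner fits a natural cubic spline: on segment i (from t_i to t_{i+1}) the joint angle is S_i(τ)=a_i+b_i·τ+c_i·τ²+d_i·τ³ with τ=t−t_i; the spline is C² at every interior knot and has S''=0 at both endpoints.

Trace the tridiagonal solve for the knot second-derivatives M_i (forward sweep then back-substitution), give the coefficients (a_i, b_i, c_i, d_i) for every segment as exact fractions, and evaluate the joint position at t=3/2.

Δ: Δ0=-8/3, Δ1=2
row 1: diag=8, rhs=28; c'=1/8, d'=7/2
back: M1=7/2
M: M0=0, M1=7/2, M2=0
seg 0: a=5, c=M0/2=0, d=(M1−M0)/(6·3)=7/36, b=Δ0−h0·(2M0+M1)/6=-53/12
seg 1: a=-3, c=M1/2=7/4, d=(M2−M1)/(6·1)=-7/12, b=Δ1−h1·(2M1+M2)/6=5/6
t_q=3/2 → seg 0, τ=3/2; S=5+-53/12·τ+0·τ²+7/36·τ³=-31/32

  seg 0: a=5 b=-53/12 c=0 d=7/36
  seg 1: a=-3 b=5/6 c=7/4 d=-7/12
S(3/2) = -31/32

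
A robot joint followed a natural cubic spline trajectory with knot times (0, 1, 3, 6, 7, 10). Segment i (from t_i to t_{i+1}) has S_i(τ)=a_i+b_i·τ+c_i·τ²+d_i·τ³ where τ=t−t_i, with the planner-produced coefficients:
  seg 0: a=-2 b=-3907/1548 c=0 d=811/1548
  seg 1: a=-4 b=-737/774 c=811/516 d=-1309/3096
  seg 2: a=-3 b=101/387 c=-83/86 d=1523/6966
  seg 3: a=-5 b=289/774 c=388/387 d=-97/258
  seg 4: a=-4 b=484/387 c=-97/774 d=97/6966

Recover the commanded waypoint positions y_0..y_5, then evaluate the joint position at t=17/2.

y_0 = S_0(0) = a_0 = -2
y_1 = S_1(0) = a_1 = -4
y_2 = S_2(0) = a_2 = -3
y_3 = S_3(0) = a_3 = -5
y_4 = S_4(0) = a_4 = -4
y_5 = S_4(3) = -1
t_q=17/2 is in segment 4 (τ=3/2); S_4(τ)=-1623/688

y_0=-2 y_1=-4 y_2=-3 y_3=-5 y_4=-4 y_5=-1
S(17/2) = -1623/688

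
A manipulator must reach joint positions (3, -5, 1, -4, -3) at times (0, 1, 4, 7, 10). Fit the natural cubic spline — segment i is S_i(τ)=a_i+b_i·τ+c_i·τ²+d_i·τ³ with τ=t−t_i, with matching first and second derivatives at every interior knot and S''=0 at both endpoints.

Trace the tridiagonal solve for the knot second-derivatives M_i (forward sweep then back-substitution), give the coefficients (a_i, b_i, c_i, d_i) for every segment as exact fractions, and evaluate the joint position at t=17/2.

  seg 0: a=3 b=-773/81 c=0 d=125/81
  seg 1: a=-5 b=-398/81 c=125/27 d=-565/729
  seg 2: a=1 b=157/81 c=-190/81 d=278/729
  seg 3: a=-4 b=-149/81 c=88/81 d=-88/729
S(17/2) = -85/18

Δ: Δ0=-8, Δ1=2, Δ2=-5/3, Δ3=1/3
row 1: diag=8, rhs=60; c'=3/8, d'=15/2
row 2: denom=12−3·3/8=87/8; d'=(-22−3·15/2)/(87/8)=-356/87
row 3: denom=12−3·8/29=324/29; d'=(12−3·-356/87)/(324/29)=176/81
back: M3=176/81
back: M2=-356/87−8/29·176/81=-380/81
back: M1=15/2−3/8·-380/81=250/27
M: M0=0, M1=250/27, M2=-380/81, M3=176/81, M4=0
seg 0: a=3, c=M0/2=0, d=(M1−M0)/(6·1)=125/81, b=Δ0−h0·(2M0+M1)/6=-773/81
seg 1: a=-5, c=M1/2=125/27, d=(M2−M1)/(6·3)=-565/729, b=Δ1−h1·(2M1+M2)/6=-398/81
seg 2: a=1, c=M2/2=-190/81, d=(M3−M2)/(6·3)=278/729, b=Δ2−h2·(2M2+M3)/6=157/81
seg 3: a=-4, c=M3/2=88/81, d=(M4−M3)/(6·3)=-88/729, b=Δ3−h3·(2M3+M4)/6=-149/81
t_q=17/2 → seg 3, τ=3/2; S=-4+-149/81·τ+88/81·τ²+-88/729·τ³=-85/18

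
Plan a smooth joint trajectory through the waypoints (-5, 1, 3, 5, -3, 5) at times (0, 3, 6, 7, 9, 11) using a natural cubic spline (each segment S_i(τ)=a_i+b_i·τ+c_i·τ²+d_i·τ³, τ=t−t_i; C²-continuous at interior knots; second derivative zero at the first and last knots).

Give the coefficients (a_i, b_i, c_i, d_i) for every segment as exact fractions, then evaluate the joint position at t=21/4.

Δ: Δ0=2, Δ1=2/3, Δ2=2, Δ3=-4, Δ4=4
row 1: diag=12, rhs=-8; c'=1/4, d'=-2/3
row 2: denom=8−3·1/4=29/4; d'=(8−3·-2/3)/(29/4)=40/29
row 3: denom=6−1·4/29=170/29; d'=(-36−1·40/29)/(170/29)=-542/85
row 4: denom=8−2·29/85=622/85; d'=(48−2·-542/85)/(622/85)=2582/311
back: M4=2582/311
back: M3=-542/85−29/85·2582/311=-2864/311
back: M2=40/29−4/29·-2864/311=824/311
back: M1=-2/3−1/4·824/311=-1240/933
M: M0=0, M1=-1240/933, M2=824/311, M3=-2864/311, M4=2582/311, M5=0
seg 0: a=-5, c=M0/2=0, d=(M1−M0)/(6·3)=-620/8397, b=Δ0−h0·(2M0+M1)/6=2486/933
seg 1: a=1, c=M1/2=-620/933, d=(M2−M1)/(6·3)=1856/8397, b=Δ1−h1·(2M1+M2)/6=626/933
seg 2: a=3, c=M2/2=412/311, d=(M3−M2)/(6·1)=-1844/933, b=Δ2−h2·(2M2+M3)/6=2474/933
seg 3: a=5, c=M3/2=-1432/311, d=(M4−M3)/(6·2)=2723/1866, b=Δ3−h3·(2M3+M4)/6=-586/933
seg 4: a=-3, c=M4/2=1291/311, d=(M5−M4)/(6·2)=-1291/1866, b=Δ4−h4·(2M4+M5)/6=-1432/933
t_q=21/4 → seg 1, τ=9/4; S=1+626/933·τ+-620/933·τ²+1856/8397·τ³=2069/1244

  seg 0: a=-5 b=2486/933 c=0 d=-620/8397
  seg 1: a=1 b=626/933 c=-620/933 d=1856/8397
  seg 2: a=3 b=2474/933 c=412/311 d=-1844/933
  seg 3: a=5 b=-586/933 c=-1432/311 d=2723/1866
  seg 4: a=-3 b=-1432/933 c=1291/311 d=-1291/1866
S(21/4) = 2069/1244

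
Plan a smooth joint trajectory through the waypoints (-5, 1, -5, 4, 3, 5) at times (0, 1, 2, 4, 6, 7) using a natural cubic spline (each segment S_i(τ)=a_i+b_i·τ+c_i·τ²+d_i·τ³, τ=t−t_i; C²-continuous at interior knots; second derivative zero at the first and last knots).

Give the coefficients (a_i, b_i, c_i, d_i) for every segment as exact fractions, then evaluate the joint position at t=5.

  seg 0: a=-5 b=2227/229 c=0 d=-853/229
  seg 1: a=1 b=-332/229 c=-2559/229 d=1517/229
  seg 2: a=-5 b=-899/229 c=1992/229 d=-4109/1832
  seg 3: a=4 b=1811/458 c=-4359/916 d=2319/1832
  seg 4: a=3 b=25/229 c=1299/458 d=-433/458
S(5) = 8173/1832

Δ: Δ0=6, Δ1=-6, Δ2=9/2, Δ3=-1/2, Δ4=2
row 1: diag=4, rhs=-72; c'=1/4, d'=-18
row 2: denom=6−1·1/4=23/4; d'=(63−1·-18)/(23/4)=324/23
row 3: denom=8−2·8/23=168/23; d'=(-30−2·324/23)/(168/23)=-223/28
row 4: denom=6−2·23/84=229/42; d'=(15−2·-223/28)/(229/42)=1299/229
back: M4=1299/229
back: M3=-223/28−23/84·1299/229=-4359/458
back: M2=324/23−8/23·-4359/458=3984/229
back: M1=-18−1/4·3984/229=-5118/229
M: M0=0, M1=-5118/229, M2=3984/229, M3=-4359/458, M4=1299/229, M5=0
seg 0: a=-5, c=M0/2=0, d=(M1−M0)/(6·1)=-853/229, b=Δ0−h0·(2M0+M1)/6=2227/229
seg 1: a=1, c=M1/2=-2559/229, d=(M2−M1)/(6·1)=1517/229, b=Δ1−h1·(2M1+M2)/6=-332/229
seg 2: a=-5, c=M2/2=1992/229, d=(M3−M2)/(6·2)=-4109/1832, b=Δ2−h2·(2M2+M3)/6=-899/229
seg 3: a=4, c=M3/2=-4359/916, d=(M4−M3)/(6·2)=2319/1832, b=Δ3−h3·(2M3+M4)/6=1811/458
seg 4: a=3, c=M4/2=1299/458, d=(M5−M4)/(6·1)=-433/458, b=Δ4−h4·(2M4+M5)/6=25/229
t_q=5 → seg 3, τ=1; S=4+1811/458·τ+-4359/916·τ²+2319/1832·τ³=8173/1832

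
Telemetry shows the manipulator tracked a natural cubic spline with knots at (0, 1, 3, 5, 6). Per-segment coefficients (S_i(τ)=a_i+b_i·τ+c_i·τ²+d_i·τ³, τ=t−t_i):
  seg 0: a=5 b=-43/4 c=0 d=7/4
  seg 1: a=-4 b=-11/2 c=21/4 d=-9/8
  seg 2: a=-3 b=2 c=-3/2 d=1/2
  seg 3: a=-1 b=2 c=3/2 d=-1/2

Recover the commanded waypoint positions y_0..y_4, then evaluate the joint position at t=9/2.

y_0=5 y_1=-4 y_2=-3 y_3=-1 y_4=2
S(9/2) = -27/16

y_0 = S_0(0) = a_0 = 5
y_1 = S_1(0) = a_1 = -4
y_2 = S_2(0) = a_2 = -3
y_3 = S_3(0) = a_3 = -1
y_4 = S_3(1) = 2
t_q=9/2 is in segment 2 (τ=3/2); S_2(τ)=-27/16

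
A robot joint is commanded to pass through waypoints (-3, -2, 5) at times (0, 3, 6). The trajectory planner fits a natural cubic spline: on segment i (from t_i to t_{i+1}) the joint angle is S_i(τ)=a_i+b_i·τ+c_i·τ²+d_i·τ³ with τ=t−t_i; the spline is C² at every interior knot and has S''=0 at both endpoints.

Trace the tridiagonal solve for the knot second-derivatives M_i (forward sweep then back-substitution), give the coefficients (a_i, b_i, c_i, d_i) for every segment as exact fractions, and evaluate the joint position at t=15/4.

Δ: Δ0=1/3, Δ1=7/3
row 1: diag=12, rhs=12; c'=1/4, d'=1
back: M1=1
M: M0=0, M1=1, M2=0
seg 0: a=-3, c=M0/2=0, d=(M1−M0)/(6·3)=1/18, b=Δ0−h0·(2M0+M1)/6=-1/6
seg 1: a=-2, c=M1/2=1/2, d=(M2−M1)/(6·3)=-1/18, b=Δ1−h1·(2M1+M2)/6=4/3
t_q=15/4 → seg 1, τ=3/4; S=-2+4/3·τ+1/2·τ²+-1/18·τ³=-95/128

  seg 0: a=-3 b=-1/6 c=0 d=1/18
  seg 1: a=-2 b=4/3 c=1/2 d=-1/18
S(15/4) = -95/128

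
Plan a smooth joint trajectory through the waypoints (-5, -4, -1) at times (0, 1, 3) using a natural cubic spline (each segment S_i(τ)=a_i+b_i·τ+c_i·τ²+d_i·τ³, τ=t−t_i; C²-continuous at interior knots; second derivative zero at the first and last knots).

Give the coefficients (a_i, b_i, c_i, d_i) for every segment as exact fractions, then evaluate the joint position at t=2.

Δ: Δ0=1, Δ1=3/2
row 1: diag=6, rhs=3; c'=1/3, d'=1/2
back: M1=1/2
M: M0=0, M1=1/2, M2=0
seg 0: a=-5, c=M0/2=0, d=(M1−M0)/(6·1)=1/12, b=Δ0−h0·(2M0+M1)/6=11/12
seg 1: a=-4, c=M1/2=1/4, d=(M2−M1)/(6·2)=-1/24, b=Δ1−h1·(2M1+M2)/6=7/6
t_q=2 → seg 1, τ=1; S=-4+7/6·τ+1/4·τ²+-1/24·τ³=-21/8

  seg 0: a=-5 b=11/12 c=0 d=1/12
  seg 1: a=-4 b=7/6 c=1/4 d=-1/24
S(2) = -21/8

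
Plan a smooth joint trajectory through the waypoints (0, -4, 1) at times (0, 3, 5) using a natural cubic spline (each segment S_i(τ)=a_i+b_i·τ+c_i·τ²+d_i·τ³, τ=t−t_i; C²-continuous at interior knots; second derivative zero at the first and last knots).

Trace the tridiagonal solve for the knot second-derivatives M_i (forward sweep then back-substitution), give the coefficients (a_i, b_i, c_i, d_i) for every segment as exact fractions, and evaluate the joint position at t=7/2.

  seg 0: a=0 b=-149/60 c=0 d=23/180
  seg 1: a=-4 b=29/30 c=23/20 d=-23/120
S(7/2) = -1041/320

Δ: Δ0=-4/3, Δ1=5/2
row 1: diag=10, rhs=23; c'=1/5, d'=23/10
back: M1=23/10
M: M0=0, M1=23/10, M2=0
seg 0: a=0, c=M0/2=0, d=(M1−M0)/(6·3)=23/180, b=Δ0−h0·(2M0+M1)/6=-149/60
seg 1: a=-4, c=M1/2=23/20, d=(M2−M1)/(6·2)=-23/120, b=Δ1−h1·(2M1+M2)/6=29/30
t_q=7/2 → seg 1, τ=1/2; S=-4+29/30·τ+23/20·τ²+-23/120·τ³=-1041/320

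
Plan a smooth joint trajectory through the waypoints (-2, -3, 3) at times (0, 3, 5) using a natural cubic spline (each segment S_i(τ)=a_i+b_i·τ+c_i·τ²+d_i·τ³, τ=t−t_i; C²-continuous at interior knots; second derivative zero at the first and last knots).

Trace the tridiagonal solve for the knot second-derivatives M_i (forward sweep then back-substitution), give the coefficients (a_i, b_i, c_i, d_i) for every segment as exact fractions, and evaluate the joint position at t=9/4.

Δ: Δ0=-1/3, Δ1=3
row 1: diag=10, rhs=20; c'=1/5, d'=2
back: M1=2
M: M0=0, M1=2, M2=0
seg 0: a=-2, c=M0/2=0, d=(M1−M0)/(6·3)=1/9, b=Δ0−h0·(2M0+M1)/6=-4/3
seg 1: a=-3, c=M1/2=1, d=(M2−M1)/(6·2)=-1/6, b=Δ1−h1·(2M1+M2)/6=5/3
t_q=9/4 → seg 0, τ=9/4; S=-2+-4/3·τ+0·τ²+1/9·τ³=-239/64

  seg 0: a=-2 b=-4/3 c=0 d=1/9
  seg 1: a=-3 b=5/3 c=1 d=-1/6
S(9/4) = -239/64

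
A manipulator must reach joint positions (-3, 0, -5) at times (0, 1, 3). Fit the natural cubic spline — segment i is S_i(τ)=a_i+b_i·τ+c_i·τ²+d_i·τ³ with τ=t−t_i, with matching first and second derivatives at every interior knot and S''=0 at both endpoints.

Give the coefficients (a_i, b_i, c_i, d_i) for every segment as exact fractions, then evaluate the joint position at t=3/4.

  seg 0: a=-3 b=47/12 c=0 d=-11/12
  seg 1: a=0 b=7/6 c=-11/4 d=11/24
S(3/4) = -115/256

Δ: Δ0=3, Δ1=-5/2
row 1: diag=6, rhs=-33; c'=1/3, d'=-11/2
back: M1=-11/2
M: M0=0, M1=-11/2, M2=0
seg 0: a=-3, c=M0/2=0, d=(M1−M0)/(6·1)=-11/12, b=Δ0−h0·(2M0+M1)/6=47/12
seg 1: a=0, c=M1/2=-11/4, d=(M2−M1)/(6·2)=11/24, b=Δ1−h1·(2M1+M2)/6=7/6
t_q=3/4 → seg 0, τ=3/4; S=-3+47/12·τ+0·τ²+-11/12·τ³=-115/256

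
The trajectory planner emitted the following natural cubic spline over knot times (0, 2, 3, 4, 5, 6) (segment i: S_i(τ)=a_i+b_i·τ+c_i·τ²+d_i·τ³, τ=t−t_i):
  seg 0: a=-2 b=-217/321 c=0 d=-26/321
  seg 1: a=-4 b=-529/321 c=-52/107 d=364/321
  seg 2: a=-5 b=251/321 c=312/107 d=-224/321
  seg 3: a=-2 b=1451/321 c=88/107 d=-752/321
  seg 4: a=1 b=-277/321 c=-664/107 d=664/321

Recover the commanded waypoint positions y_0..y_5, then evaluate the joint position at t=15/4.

y_0 = S_0(0) = a_0 = -2
y_1 = S_1(0) = a_1 = -4
y_2 = S_2(0) = a_2 = -5
y_3 = S_3(0) = a_3 = -2
y_4 = S_4(0) = a_4 = 1
y_5 = S_4(1) = -4
t_q=15/4 is in segment 2 (τ=3/4); S_2(τ)=-1313/428

y_0=-2 y_1=-4 y_2=-5 y_3=-2 y_4=1 y_5=-4
S(15/4) = -1313/428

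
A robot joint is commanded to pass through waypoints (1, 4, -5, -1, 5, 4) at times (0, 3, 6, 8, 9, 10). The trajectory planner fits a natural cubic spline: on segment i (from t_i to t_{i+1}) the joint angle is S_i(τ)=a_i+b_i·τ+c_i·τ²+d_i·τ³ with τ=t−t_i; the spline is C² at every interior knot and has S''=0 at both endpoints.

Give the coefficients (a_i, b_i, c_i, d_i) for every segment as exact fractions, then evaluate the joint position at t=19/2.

Δ: Δ0=1, Δ1=-3, Δ2=2, Δ3=6, Δ4=-1
row 1: diag=12, rhs=-24; c'=1/4, d'=-2
row 2: denom=10−3·1/4=37/4; d'=(30−3·-2)/(37/4)=144/37
row 3: denom=6−2·8/37=206/37; d'=(24−2·144/37)/(206/37)=300/103
row 4: denom=4−1·37/206=787/206; d'=(-42−1·300/103)/(787/206)=-9252/787
back: M4=-9252/787
back: M3=300/103−37/206·-9252/787=3954/787
back: M2=144/37−8/37·3954/787=2208/787
back: M1=-2−1/4·2208/787=-2126/787
M: M0=0, M1=-2126/787, M2=2208/787, M3=3954/787, M4=-9252/787, M5=0
seg 0: a=1, c=M0/2=0, d=(M1−M0)/(6·3)=-1063/7083, b=Δ0−h0·(2M0+M1)/6=1850/787
seg 1: a=4, c=M1/2=-1063/787, d=(M2−M1)/(6·3)=2167/7083, b=Δ1−h1·(2M1+M2)/6=-1339/787
seg 2: a=-5, c=M2/2=1104/787, d=(M3−M2)/(6·2)=291/1574, b=Δ2−h2·(2M2+M3)/6=-1216/787
seg 3: a=-1, c=M3/2=1977/787, d=(M4−M3)/(6·1)=-2201/787, b=Δ3−h3·(2M3+M4)/6=4946/787
seg 4: a=5, c=M4/2=-4626/787, d=(M5−M4)/(6·1)=1542/787, b=Δ4−h4·(2M4+M5)/6=2297/787
t_q=19/2 → seg 4, τ=1/2; S=5+2297/787·τ+-4626/787·τ²+1542/787·τ³=16479/3148

  seg 0: a=1 b=1850/787 c=0 d=-1063/7083
  seg 1: a=4 b=-1339/787 c=-1063/787 d=2167/7083
  seg 2: a=-5 b=-1216/787 c=1104/787 d=291/1574
  seg 3: a=-1 b=4946/787 c=1977/787 d=-2201/787
  seg 4: a=5 b=2297/787 c=-4626/787 d=1542/787
S(19/2) = 16479/3148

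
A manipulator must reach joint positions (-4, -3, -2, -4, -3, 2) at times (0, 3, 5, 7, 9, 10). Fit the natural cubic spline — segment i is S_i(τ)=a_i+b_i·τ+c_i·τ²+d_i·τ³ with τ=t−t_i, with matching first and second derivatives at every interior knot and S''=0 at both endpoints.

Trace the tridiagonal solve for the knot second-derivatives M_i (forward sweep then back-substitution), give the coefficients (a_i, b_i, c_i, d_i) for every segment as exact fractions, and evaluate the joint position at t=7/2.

  seg 0: a=-4 b=89/582 c=0 d=35/1746
  seg 1: a=-3 b=202/291 c=35/194 d=-323/2328
  seg 2: a=-2 b=-145/582 c=-253/388 d=161/1164
  seg 3: a=-4 b=-697/582 c=69/388 d=781/2328
  seg 4: a=-3 b=1030/291 c=425/194 d=-425/582
S(7/2) = -16297/6208

Δ: Δ0=1/3, Δ1=1/2, Δ2=-1, Δ3=1/2, Δ4=5
row 1: diag=10, rhs=1; c'=1/5, d'=1/10
row 2: denom=8−2·1/5=38/5; d'=(-9−2·1/10)/(38/5)=-23/19
row 3: denom=8−2·5/19=142/19; d'=(9−2·-23/19)/(142/19)=217/142
row 4: denom=6−2·19/71=388/71; d'=(27−2·217/142)/(388/71)=425/97
back: M4=425/97
back: M3=217/142−19/71·425/97=69/194
back: M2=-23/19−5/19·69/194=-253/194
back: M1=1/10−1/5·-253/194=35/97
M: M0=0, M1=35/97, M2=-253/194, M3=69/194, M4=425/97, M5=0
seg 0: a=-4, c=M0/2=0, d=(M1−M0)/(6·3)=35/1746, b=Δ0−h0·(2M0+M1)/6=89/582
seg 1: a=-3, c=M1/2=35/194, d=(M2−M1)/(6·2)=-323/2328, b=Δ1−h1·(2M1+M2)/6=202/291
seg 2: a=-2, c=M2/2=-253/388, d=(M3−M2)/(6·2)=161/1164, b=Δ2−h2·(2M2+M3)/6=-145/582
seg 3: a=-4, c=M3/2=69/388, d=(M4−M3)/(6·2)=781/2328, b=Δ3−h3·(2M3+M4)/6=-697/582
seg 4: a=-3, c=M4/2=425/194, d=(M5−M4)/(6·1)=-425/582, b=Δ4−h4·(2M4+M5)/6=1030/291
t_q=7/2 → seg 1, τ=1/2; S=-3+202/291·τ+35/194·τ²+-323/2328·τ³=-16297/6208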